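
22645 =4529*5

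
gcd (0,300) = 300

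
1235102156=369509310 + 865592846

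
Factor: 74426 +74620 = 2^1*3^1*24841^1  =  149046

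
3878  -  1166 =2712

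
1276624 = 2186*584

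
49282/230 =24641/115 = 214.27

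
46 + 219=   265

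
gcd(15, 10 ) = 5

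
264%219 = 45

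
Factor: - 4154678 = -2^1*11^1 *127^1*1487^1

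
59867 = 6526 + 53341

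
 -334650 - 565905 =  - 900555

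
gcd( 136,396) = 4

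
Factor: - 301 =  - 7^1*43^1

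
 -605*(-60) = 36300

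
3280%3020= 260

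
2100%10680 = 2100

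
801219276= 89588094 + 711631182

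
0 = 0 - 0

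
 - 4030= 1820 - 5850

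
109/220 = 109/220= 0.50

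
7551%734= 211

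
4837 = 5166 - 329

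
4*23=92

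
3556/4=889 = 889.00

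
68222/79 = 863 + 45/79= 863.57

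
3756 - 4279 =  - 523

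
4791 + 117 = 4908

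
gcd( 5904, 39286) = 2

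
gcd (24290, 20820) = 3470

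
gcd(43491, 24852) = 6213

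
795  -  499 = 296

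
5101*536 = 2734136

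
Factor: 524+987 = 1511= 1511^1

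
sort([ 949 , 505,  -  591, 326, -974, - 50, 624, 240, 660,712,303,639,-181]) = [ - 974,-591, - 181, - 50, 240, 303, 326,505, 624, 639,660,  712, 949]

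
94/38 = 2 + 9/19 = 2.47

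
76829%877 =530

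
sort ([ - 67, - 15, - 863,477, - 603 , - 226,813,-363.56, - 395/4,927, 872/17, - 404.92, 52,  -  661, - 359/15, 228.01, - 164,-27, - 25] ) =[ - 863, - 661, - 603, - 404.92, - 363.56, - 226, - 164, - 395/4, - 67,  -  27,  -  25, - 359/15, - 15, 872/17 , 52,228.01,477,813,927] 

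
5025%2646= 2379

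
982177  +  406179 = 1388356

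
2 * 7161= 14322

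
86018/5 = 17203+3/5 = 17203.60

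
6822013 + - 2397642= 4424371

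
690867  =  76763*9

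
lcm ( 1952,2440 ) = 9760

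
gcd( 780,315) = 15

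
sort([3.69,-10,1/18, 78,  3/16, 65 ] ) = [ - 10, 1/18,  3/16,  3.69, 65,  78]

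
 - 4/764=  - 1/191 = - 0.01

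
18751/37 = 18751/37 = 506.78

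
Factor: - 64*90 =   -  5760 = - 2^7*3^2*5^1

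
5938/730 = 2969/365 = 8.13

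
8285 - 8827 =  - 542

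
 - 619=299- 918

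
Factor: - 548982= - 2^1*3^2*7^1*4357^1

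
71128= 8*8891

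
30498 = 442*69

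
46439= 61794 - 15355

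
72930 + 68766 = 141696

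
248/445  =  248/445 = 0.56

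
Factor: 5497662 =2^1*3^1*463^1*1979^1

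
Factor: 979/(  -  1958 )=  - 1/2 = -2^( - 1) 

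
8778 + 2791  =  11569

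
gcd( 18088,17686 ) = 2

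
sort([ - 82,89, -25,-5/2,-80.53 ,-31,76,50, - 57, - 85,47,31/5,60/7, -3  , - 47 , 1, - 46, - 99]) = [-99 ,-85,  -  82,-80.53, -57 , - 47,- 46, - 31,-25,-3,-5/2,  1, 31/5,  60/7, 47,50,76,  89 ] 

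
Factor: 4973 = 4973^1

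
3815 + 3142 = 6957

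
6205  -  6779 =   -  574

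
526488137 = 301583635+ 224904502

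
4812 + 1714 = 6526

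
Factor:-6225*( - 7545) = 3^2 * 5^3*83^1*503^1 =46967625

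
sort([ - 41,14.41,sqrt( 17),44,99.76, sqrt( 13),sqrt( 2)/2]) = [ - 41,sqrt(2 ) /2,sqrt(13),sqrt(17 ),14.41,44, 99.76 ] 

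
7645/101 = 7645/101= 75.69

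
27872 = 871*32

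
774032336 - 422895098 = 351137238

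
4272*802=3426144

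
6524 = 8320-1796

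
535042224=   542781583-7739359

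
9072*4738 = 42983136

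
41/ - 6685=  -41/6685 = - 0.01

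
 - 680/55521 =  - 680/55521 = -0.01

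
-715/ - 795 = 143/159  =  0.90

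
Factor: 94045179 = 3^1 *4451^1 * 7043^1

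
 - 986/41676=-1+20345/20838 = -  0.02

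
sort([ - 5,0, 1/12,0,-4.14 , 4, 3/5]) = [ - 5, - 4.14, 0 , 0,1/12,3/5, 4] 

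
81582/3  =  27194  =  27194.00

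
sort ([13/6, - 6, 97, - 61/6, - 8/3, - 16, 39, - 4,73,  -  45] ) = [ - 45, - 16,  -  61/6 , -6,- 4,  -  8/3, 13/6,  39 , 73,  97] 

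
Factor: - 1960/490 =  - 4  =  - 2^2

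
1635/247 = 1635/247 = 6.62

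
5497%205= 167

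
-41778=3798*( - 11) 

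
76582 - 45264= 31318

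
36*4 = 144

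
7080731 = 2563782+4516949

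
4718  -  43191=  - 38473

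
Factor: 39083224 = 2^3*197^1*24799^1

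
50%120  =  50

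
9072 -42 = 9030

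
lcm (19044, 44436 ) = 133308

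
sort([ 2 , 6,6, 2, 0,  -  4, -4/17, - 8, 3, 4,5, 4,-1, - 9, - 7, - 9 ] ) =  [ - 9, - 9, - 8, - 7, - 4,-1, - 4/17, 0 , 2, 2, 3  ,  4, 4, 5,  6, 6]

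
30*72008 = 2160240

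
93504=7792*12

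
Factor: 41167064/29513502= 2^2*3^( -2 )*17^1*421^1 * 701^(- 1)*719^1*2339^ ( - 1 )  =  20583532/14756751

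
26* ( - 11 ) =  - 286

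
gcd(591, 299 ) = 1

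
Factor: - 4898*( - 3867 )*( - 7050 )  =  - 2^2*3^2*5^2*31^1*47^1*79^1*1289^1 = - 133530990300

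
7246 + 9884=17130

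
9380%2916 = 632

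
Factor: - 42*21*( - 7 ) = 6174 = 2^1*3^2*7^3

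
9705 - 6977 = 2728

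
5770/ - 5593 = - 2  +  5416/5593 = - 1.03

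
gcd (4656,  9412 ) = 4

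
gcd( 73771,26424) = 1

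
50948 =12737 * 4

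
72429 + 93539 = 165968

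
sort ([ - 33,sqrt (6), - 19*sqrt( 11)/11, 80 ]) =[ - 33,-19*sqrt(11)/11,sqrt(6), 80] 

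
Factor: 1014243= 3^1*149^1*2269^1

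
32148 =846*38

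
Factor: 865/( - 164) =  - 2^(-2)*5^1*41^(-1 )*173^1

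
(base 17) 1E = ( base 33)v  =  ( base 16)1f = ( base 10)31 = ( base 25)16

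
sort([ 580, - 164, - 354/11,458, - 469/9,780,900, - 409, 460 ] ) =[ -409, - 164, - 469/9, - 354/11, 458,  460, 580,780,  900]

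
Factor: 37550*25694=2^2*5^2*29^1*443^1*751^1 = 964809700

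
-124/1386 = - 62/693 = - 0.09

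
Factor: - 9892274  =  -2^1 *7^1*19^1*37189^1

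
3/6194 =3/6194  =  0.00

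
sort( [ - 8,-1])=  [- 8,  -  1] 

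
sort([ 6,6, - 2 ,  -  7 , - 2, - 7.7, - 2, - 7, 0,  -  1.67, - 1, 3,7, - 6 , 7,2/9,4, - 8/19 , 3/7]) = [  -  7.7, - 7,-7, -6, - 2, - 2, - 2, - 1.67 ,-1, - 8/19,0,2/9,3/7, 3, 4, 6, 6 , 7 , 7]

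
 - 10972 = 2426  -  13398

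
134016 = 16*8376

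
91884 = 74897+16987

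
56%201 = 56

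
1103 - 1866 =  - 763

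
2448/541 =2448/541 = 4.52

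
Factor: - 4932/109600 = -2^(-3 )*3^2*5^(-2 ) = -9/200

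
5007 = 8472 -3465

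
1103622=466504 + 637118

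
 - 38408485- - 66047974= 27639489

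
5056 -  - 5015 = 10071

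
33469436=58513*572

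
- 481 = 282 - 763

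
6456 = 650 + 5806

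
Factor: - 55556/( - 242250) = 86/375= 2^1 * 3^ ( - 1)*5^( - 3 )*43^1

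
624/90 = 6 + 14/15 =6.93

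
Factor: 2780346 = 2^1*3^1*19^1*29^3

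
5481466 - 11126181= - 5644715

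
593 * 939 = 556827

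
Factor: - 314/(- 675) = 2^1 * 3^( - 3)*5^( - 2)*157^1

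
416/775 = 416/775 = 0.54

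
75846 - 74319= 1527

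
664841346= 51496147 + 613345199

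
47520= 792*60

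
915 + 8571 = 9486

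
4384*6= 26304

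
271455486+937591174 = 1209046660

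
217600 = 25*8704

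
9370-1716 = 7654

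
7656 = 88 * 87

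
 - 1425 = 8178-9603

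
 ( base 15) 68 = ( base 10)98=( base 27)3h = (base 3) 10122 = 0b1100010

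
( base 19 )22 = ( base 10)40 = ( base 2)101000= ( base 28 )1c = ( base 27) 1d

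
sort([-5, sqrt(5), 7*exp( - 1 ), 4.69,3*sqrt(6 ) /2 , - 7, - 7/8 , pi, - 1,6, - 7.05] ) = [ - 7.05 , - 7 , - 5, - 1 ,-7/8,sqrt ( 5 ), 7*exp( - 1),pi,3 *sqrt(6)/2,4.69, 6 ]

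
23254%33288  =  23254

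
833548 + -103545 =730003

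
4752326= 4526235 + 226091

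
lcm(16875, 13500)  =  67500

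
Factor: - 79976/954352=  - 9997/119294 = - 2^( - 1)*7^( - 1)*13^1*769^1* 8521^ ( - 1)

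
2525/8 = 2525/8 = 315.62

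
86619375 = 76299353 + 10320022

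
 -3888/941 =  - 5 + 817/941 = - 4.13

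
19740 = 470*42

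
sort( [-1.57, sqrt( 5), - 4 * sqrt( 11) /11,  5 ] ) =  [ -1.57,  -  4* sqrt( 11) /11, sqrt( 5) , 5 ]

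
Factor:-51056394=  - 2^1*3^1*43^1*197893^1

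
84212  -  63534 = 20678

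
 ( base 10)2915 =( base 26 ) 483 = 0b101101100011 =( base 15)ce5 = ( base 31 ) 311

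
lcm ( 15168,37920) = 75840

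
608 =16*38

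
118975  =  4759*25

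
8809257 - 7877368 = 931889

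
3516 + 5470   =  8986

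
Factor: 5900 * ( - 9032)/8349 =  - 53288800/8349=-  2^5*3^(  -  1 ) *5^2*11^ ( - 2) *23^( - 1)*59^1*1129^1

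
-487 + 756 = 269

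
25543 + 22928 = 48471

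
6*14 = 84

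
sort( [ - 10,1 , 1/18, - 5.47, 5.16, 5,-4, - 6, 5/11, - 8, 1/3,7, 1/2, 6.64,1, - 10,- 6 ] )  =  [ - 10, - 10, - 8, - 6, - 6 ,-5.47, - 4 , 1/18,1/3,5/11, 1/2,1, 1,5,5.16, 6.64,7 ]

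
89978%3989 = 2220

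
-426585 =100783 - 527368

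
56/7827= 56/7827 =0.01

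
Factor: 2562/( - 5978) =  - 3^1*7^( - 1)= - 3/7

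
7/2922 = 7/2922=0.00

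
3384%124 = 36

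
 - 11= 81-92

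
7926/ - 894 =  -1321/149 = -8.87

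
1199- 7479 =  - 6280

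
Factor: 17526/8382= 23/11 = 11^( - 1)*23^1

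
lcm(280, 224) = 1120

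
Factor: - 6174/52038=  - 7/59  =  - 7^1*59^(-1 )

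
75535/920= 82 + 19/184=82.10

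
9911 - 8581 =1330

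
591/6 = 98+ 1/2 = 98.50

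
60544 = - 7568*(-8) 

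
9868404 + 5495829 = 15364233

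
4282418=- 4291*( - 998 ) 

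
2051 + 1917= 3968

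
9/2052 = 1/228 = 0.00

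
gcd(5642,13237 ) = 217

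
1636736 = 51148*32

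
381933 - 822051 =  - 440118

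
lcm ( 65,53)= 3445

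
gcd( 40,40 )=40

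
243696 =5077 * 48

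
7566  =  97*78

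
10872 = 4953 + 5919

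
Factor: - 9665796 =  - 2^2 *3^1* 7^1*23^1 * 5003^1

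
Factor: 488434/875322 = 3^( - 2)*7^(- 1) * 6947^( -1)*244217^1 = 244217/437661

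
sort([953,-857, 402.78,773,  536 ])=[ - 857,402.78, 536,773,953]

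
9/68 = 9/68 = 0.13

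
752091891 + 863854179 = 1615946070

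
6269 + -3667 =2602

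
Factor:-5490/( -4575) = 6/5 = 2^1 * 3^1*5^(-1) 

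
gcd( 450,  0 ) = 450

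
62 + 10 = 72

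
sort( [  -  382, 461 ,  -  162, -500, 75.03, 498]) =[ - 500,  -  382, - 162, 75.03, 461 , 498 ] 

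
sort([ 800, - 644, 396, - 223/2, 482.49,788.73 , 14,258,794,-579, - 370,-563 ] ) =[ - 644, - 579, - 563, - 370, - 223/2, 14, 258,396, 482.49,788.73,794, 800 ] 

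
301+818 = 1119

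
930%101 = 21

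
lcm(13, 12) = 156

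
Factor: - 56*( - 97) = 2^3 *7^1*97^1 = 5432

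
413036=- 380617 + 793653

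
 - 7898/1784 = -5 + 511/892 = - 4.43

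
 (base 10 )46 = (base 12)3A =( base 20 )26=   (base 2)101110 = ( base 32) 1E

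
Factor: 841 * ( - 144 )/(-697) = 2^4*  3^2*17^( - 1 )*29^2*41^(  -  1)= 121104/697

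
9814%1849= 569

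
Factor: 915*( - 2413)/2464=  -2207895/2464 = -  2^(- 5)*3^1*5^1*7^ (  -  1 )*11^( - 1)*19^1*61^1 * 127^1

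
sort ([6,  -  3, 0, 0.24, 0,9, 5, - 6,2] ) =[ - 6, - 3,0,0,0.24,2,5,6,  9]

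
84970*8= 679760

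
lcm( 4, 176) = 176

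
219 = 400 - 181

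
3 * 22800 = 68400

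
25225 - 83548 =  - 58323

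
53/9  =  53/9 = 5.89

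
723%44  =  19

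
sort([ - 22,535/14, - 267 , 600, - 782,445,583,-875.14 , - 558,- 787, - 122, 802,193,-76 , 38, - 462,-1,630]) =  [-875.14, - 787,-782,-558,-462,  -  267 , - 122,- 76, - 22, - 1,38,535/14,193, 445,583,  600, 630, 802 ] 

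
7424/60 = 1856/15 = 123.73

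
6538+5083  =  11621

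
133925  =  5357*25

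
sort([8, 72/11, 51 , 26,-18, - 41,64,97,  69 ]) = [ - 41,-18,72/11,8,26,51,  64,69, 97 ] 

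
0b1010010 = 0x52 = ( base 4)1102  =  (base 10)82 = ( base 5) 312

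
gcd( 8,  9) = 1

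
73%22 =7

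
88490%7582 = 5088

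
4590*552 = 2533680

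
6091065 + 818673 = 6909738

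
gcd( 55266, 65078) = 2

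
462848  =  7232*64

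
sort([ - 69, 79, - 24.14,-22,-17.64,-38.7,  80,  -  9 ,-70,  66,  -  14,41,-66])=[-70,-69, - 66, - 38.7,-24.14, - 22,-17.64,-14,-9,41, 66, 79, 80]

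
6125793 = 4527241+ 1598552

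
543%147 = 102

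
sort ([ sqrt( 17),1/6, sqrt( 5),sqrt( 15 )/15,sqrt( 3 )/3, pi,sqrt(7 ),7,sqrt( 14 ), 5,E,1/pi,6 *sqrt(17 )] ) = [ 1/6,sqrt( 15)/15,1/pi,sqrt(3) /3,sqrt( 5 ),sqrt( 7),E,pi , sqrt(14),sqrt( 17), 5,7,6*sqrt(17) ]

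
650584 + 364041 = 1014625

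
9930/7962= 1 + 328/1327 = 1.25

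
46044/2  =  23022= 23022.00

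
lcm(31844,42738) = 1624044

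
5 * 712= 3560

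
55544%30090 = 25454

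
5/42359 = 5/42359=0.00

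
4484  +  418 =4902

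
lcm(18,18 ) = 18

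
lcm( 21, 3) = 21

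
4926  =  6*821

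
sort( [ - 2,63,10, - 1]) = [ - 2, - 1,10, 63 ] 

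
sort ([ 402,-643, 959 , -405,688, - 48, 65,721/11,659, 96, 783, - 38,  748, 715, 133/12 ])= [ - 643,  -  405, - 48, - 38, 133/12, 65, 721/11,96,402,659 , 688, 715,748,783 , 959 ]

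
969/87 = 11  +  4/29  =  11.14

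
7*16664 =116648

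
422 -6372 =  -5950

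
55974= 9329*6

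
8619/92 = 93 + 63/92 = 93.68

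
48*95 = 4560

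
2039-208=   1831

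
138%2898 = 138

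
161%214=161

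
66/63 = 1 + 1/21=1.05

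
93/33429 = 31/11143 = 0.00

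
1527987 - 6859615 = -5331628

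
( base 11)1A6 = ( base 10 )237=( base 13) 153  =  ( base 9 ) 283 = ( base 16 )ed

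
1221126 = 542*2253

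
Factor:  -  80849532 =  - 2^2*3^1*131^1 * 51431^1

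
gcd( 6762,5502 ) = 42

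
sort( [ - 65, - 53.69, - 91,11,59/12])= [ - 91, - 65, - 53.69,59/12,11] 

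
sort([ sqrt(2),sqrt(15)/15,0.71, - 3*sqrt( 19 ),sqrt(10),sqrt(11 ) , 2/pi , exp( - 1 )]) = [ -3 * sqrt( 19),sqrt( 15) /15 , exp( - 1 ),2/pi,0.71,sqrt(2),sqrt(10 ),sqrt( 11 )]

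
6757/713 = 6757/713=9.48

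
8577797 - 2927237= 5650560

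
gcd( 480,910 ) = 10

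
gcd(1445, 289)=289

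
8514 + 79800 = 88314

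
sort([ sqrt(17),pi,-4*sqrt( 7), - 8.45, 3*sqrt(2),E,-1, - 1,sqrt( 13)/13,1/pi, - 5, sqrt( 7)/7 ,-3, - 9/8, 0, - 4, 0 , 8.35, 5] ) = [ - 4*sqrt ( 7) , - 8.45,-5, - 4, - 3,-9/8, - 1,-1 , 0 , 0, sqrt( 13)/13,1/pi, sqrt(7)/7,E,pi,sqrt ( 17),3*sqrt (2), 5, 8.35 ] 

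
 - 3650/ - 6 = 608 + 1/3 = 608.33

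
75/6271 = 75/6271 = 0.01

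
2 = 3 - 1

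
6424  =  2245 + 4179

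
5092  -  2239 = 2853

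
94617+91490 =186107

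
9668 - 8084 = 1584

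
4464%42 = 12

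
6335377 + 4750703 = 11086080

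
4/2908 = 1/727 = 0.00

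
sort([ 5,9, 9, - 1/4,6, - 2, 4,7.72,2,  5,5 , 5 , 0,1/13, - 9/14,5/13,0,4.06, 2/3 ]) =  [  -  2,-9/14,-1/4, 0,0,1/13, 5/13 , 2/3, 2 , 4, 4.06,5, 5,5,5,6,7.72, 9,9]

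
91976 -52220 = 39756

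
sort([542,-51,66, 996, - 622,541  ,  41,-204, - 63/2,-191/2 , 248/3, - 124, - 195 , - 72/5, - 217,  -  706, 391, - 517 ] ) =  [ - 706, - 622,-517, - 217, -204, -195,-124, - 191/2,-51, - 63/2, - 72/5,41, 66, 248/3, 391,  541,542,  996 ]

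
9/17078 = 9/17078=0.00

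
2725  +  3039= 5764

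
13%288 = 13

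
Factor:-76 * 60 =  - 2^4*3^1*5^1*19^1 = -4560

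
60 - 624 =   -  564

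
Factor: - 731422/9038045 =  - 2^1 *5^ ( - 1)*  257^1*1423^1*1807609^(  -  1)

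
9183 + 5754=14937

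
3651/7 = 3651/7 = 521.57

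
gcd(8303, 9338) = 23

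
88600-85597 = 3003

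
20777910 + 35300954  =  56078864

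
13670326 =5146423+8523903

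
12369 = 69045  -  56676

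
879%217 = 11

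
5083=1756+3327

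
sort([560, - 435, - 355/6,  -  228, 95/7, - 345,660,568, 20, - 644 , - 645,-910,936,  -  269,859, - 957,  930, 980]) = [ - 957,  -  910, - 645, - 644, - 435,- 345, - 269,  -  228, - 355/6,95/7,20,560, 568, 660,859,930, 936,980 ]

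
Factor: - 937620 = - 2^2*3^2*5^1*5209^1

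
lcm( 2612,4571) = 18284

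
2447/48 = 2447/48 = 50.98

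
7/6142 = 7/6142 = 0.00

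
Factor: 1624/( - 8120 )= - 5^( - 1) = - 1/5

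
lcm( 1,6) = 6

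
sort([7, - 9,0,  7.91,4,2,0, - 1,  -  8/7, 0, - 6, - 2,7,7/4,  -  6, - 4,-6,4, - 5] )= [ - 9, - 6 , - 6,  -  6, - 5, - 4, - 2,- 8/7, - 1,0,0,0, 7/4, 2,4,4,7, 7, 7.91] 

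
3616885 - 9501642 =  - 5884757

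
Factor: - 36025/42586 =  - 2^( - 1)*5^2*11^1*107^( - 1 )*131^1*199^( - 1)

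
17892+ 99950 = 117842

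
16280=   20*814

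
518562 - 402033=116529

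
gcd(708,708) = 708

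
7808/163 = 7808/163 = 47.90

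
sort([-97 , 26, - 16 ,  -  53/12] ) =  [ - 97, - 16, - 53/12,26 ]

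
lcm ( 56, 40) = 280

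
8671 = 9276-605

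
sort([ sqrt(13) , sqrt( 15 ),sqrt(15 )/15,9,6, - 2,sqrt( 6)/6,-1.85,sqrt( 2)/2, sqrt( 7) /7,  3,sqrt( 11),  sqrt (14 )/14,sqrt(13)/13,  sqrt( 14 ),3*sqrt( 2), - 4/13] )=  [ - 2, - 1.85,-4/13, sqrt( 15 )/15, sqrt(14 )/14,sqrt ( 13 ) /13, sqrt( 7 ) /7,sqrt(  6 ) /6, sqrt(2 ) /2,  3,sqrt(11 ),sqrt( 13), sqrt( 14),  sqrt( 15 ),3* sqrt( 2 ), 6, 9] 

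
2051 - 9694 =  - 7643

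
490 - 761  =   - 271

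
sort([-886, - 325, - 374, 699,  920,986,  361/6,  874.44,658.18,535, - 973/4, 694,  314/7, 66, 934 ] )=[ - 886, - 374,  -  325, - 973/4, 314/7, 361/6,66,535, 658.18,  694,  699,874.44,920,  934, 986]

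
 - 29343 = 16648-45991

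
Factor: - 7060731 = - 3^1* 2353577^1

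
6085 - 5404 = 681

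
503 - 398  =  105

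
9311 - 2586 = 6725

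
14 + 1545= 1559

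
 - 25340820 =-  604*41955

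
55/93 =55/93 = 0.59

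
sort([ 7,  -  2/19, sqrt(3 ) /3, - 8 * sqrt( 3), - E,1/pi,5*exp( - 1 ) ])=[ - 8*sqrt(3),-E ,- 2/19,1/pi, sqrt (3)/3,  5*exp(  -  1),7 ]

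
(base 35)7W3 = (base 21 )10KH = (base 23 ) I7F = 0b10010111100010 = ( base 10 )9698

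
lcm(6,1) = 6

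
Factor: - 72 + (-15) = -3^1*29^1= - 87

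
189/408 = 63/136 = 0.46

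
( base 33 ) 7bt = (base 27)AQN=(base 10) 8015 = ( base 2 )1111101001111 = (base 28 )A67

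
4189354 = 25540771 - 21351417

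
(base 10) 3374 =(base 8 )6456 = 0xd2e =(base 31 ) 3FQ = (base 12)1B52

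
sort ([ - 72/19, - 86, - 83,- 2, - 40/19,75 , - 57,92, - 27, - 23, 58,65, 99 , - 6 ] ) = [-86,  -  83, - 57, - 27,-23,-6, - 72/19, - 40/19, - 2, 58,  65,75,92, 99]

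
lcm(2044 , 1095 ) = 30660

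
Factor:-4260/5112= - 5/6 = - 2^( - 1)*3^ ( - 1)* 5^1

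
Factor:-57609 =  - 3^2* 37^1 * 173^1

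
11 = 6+5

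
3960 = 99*40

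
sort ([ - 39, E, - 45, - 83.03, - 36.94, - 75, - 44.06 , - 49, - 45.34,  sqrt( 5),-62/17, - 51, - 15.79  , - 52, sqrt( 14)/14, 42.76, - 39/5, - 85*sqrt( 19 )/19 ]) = [ - 83.03,  -  75, - 52, - 51, - 49,- 45.34,-45, - 44.06,- 39, - 36.94,-85*sqrt(19 ) /19, - 15.79, - 39/5, - 62/17,sqrt(14)/14, sqrt( 5 ) , E , 42.76 ]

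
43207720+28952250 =72159970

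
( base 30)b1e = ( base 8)23330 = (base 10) 9944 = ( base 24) h68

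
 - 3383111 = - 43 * 78677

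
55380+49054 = 104434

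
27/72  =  3/8 = 0.38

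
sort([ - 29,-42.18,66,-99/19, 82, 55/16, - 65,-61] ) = [ - 65, - 61, - 42.18,  -  29,-99/19,  55/16, 66,82]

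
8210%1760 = 1170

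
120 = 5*24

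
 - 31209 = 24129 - 55338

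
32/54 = 16/27 = 0.59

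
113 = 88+25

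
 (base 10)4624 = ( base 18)e4g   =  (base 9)6307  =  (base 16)1210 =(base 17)g00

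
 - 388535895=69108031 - 457643926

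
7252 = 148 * 49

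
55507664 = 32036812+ 23470852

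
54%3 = 0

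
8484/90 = 94+4/15 = 94.27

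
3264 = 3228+36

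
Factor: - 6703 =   -  6703^1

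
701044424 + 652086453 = 1353130877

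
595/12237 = 595/12237 = 0.05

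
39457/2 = 19728 + 1/2 = 19728.50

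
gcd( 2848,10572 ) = 4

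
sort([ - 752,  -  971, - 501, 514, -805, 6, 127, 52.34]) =[ - 971,-805, - 752, - 501, 6, 52.34, 127, 514 ] 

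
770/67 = 770/67 = 11.49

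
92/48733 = 92/48733 = 0.00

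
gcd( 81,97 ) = 1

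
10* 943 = 9430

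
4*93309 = 373236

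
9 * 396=3564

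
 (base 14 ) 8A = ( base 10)122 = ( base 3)11112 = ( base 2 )1111010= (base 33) 3N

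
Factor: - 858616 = -2^3*11^2*887^1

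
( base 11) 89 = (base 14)6D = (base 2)1100001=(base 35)2R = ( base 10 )97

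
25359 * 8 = 202872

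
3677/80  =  45 + 77/80 = 45.96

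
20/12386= 10/6193 = 0.00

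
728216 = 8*91027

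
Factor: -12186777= - 3^1*79^1*51421^1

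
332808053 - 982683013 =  - 649874960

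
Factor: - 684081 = -3^2 *29^1 * 2621^1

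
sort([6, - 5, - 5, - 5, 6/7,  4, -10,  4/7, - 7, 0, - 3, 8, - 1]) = [-10, - 7, - 5, - 5 , - 5, - 3, - 1,  0, 4/7, 6/7,  4, 6, 8 ] 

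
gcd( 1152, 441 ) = 9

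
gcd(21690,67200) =30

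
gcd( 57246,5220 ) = 174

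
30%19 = 11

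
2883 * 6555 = 18898065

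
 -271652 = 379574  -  651226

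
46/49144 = 23/24572 = 0.00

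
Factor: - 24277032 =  - 2^3*3^2*13^1 * 37^1*701^1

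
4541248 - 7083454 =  - 2542206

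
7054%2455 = 2144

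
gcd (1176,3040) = 8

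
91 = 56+35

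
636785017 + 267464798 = 904249815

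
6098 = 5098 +1000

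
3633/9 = 403+2/3 = 403.67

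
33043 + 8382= 41425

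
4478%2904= 1574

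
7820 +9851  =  17671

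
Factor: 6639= 3^1*2213^1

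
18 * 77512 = 1395216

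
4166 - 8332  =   - 4166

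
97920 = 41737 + 56183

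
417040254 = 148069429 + 268970825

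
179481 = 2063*87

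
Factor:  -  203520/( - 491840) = 2^2*3^1 * 29^( - 1 ) = 12/29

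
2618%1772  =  846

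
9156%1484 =252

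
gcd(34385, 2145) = 65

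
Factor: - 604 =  - 2^2*151^1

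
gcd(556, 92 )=4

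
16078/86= 8039/43=186.95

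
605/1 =605 = 605.00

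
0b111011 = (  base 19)32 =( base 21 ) 2H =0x3B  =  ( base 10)59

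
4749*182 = 864318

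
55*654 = 35970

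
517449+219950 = 737399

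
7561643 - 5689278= 1872365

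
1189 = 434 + 755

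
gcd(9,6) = 3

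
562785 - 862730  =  -299945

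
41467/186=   222 + 175/186 = 222.94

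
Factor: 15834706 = 2^1*157^1*211^1*239^1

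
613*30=18390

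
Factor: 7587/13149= 281/487= 281^1*487^( - 1 ) 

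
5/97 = 5/97 = 0.05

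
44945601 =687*65423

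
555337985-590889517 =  - 35551532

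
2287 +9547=11834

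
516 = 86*6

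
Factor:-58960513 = - 47^1*1254479^1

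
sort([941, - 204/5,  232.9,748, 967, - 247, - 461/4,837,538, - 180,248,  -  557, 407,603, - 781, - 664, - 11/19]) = [ - 781,-664, -557,- 247, -180, - 461/4, - 204/5, - 11/19,232.9,248,407, 538 , 603,748, 837 , 941,967]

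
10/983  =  10/983 = 0.01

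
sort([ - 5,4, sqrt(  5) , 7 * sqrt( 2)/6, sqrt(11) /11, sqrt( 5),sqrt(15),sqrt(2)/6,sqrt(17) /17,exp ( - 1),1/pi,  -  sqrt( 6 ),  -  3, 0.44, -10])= [ - 10, - 5 , - 3,-sqrt(6),  sqrt(2 ) /6,sqrt(17) /17,sqrt(11 )/11,1/pi,exp(-1),0.44 , 7*sqrt( 2) /6,sqrt( 5),sqrt(5), sqrt(15),4] 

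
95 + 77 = 172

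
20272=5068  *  4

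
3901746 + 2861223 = 6762969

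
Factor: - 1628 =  - 2^2* 11^1* 37^1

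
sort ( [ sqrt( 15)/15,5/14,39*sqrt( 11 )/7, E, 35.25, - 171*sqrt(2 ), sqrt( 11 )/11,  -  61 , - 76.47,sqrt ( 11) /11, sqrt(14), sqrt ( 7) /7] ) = [ - 171 * sqrt( 2 ), - 76.47, - 61, sqrt( 15)/15,sqrt( 11) /11, sqrt( 11)/11,5/14, sqrt (7)/7, E,sqrt( 14 ), 39 * sqrt( 11)/7,35.25] 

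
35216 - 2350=32866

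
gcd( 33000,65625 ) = 375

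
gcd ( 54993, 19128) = 2391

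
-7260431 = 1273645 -8534076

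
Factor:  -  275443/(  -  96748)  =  2^(-2)*7^1*67^ ( - 1 ) * 109^1= 763/268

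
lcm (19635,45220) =1492260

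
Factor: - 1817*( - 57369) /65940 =2^( - 2) * 5^( - 1)*7^( - 1 ) * 13^1*23^1*79^1*157^( - 1 )*1471^1=34746491/21980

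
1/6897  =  1/6897= 0.00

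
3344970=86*38895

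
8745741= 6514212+2231529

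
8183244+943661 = 9126905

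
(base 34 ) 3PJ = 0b1000011110001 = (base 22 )8L3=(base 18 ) d6h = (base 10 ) 4337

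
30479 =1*30479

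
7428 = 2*3714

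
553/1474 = 553/1474 = 0.38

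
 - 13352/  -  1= 13352+0/1 = 13352.00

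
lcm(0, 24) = 0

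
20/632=5/158 = 0.03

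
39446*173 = 6824158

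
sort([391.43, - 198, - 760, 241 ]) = [ - 760, - 198 , 241,391.43]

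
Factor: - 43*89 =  - 43^1*89^1 =- 3827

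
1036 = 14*74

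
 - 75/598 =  - 75/598= - 0.13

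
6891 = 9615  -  2724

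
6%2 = 0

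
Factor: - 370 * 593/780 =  - 21941/78 = - 2^ ( - 1)*3^( - 1)*13^( - 1 )*37^1*593^1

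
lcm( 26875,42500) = 1827500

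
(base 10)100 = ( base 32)34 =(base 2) 1100100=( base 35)2u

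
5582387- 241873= 5340514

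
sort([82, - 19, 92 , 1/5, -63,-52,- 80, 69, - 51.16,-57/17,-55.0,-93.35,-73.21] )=[ - 93.35, - 80,-73.21,-63, - 55.0, - 52, - 51.16, - 19,  -  57/17, 1/5, 69, 82, 92]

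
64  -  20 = 44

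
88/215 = 88/215 = 0.41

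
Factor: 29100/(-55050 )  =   - 194/367 = - 2^1*97^1 * 367^( - 1) 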